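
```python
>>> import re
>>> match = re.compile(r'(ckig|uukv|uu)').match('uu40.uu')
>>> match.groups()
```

('uu',)

The match spans [0:2] → 'uu'.
Captured: group 1 = 'uu'.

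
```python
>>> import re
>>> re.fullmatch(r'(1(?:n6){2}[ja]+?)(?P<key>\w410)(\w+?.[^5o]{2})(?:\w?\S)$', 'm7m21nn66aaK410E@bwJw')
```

`re.fullmatch` requires the pattern to consume the entire string.
Here the pattern can't cover the whole string, so the call returns None.

None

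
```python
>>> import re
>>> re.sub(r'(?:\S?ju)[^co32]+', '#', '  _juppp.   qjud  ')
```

Pattern: optionally a non-whitespace character, then the literal 'ju' (non-capturing group); then one or more of any character except [co32].
Matches: at [2:18] → '_juppp.   qjud  '.
Every occurrence is swapped for '#'.

'  #'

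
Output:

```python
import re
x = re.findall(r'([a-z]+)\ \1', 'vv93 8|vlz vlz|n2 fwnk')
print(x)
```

`\1` is not a pattern — it's the concrete string captured by group 1, re-applied verbatim.
Matches: at [7:14] match 'vlz vlz', group 1 = 'vlz'.
One capturing group, so `findall` returns just the captured substring from the one match — 1 in all.

['vlz']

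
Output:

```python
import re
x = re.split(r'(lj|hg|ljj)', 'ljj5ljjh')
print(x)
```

['', 'lj', 'j5', 'lj', 'jh']

Alternation isn't longest-match — the leftmost alternative that fits at this position is chosen.
Because the pattern has a capturing group, `split` also inserts each captured text between the pieces.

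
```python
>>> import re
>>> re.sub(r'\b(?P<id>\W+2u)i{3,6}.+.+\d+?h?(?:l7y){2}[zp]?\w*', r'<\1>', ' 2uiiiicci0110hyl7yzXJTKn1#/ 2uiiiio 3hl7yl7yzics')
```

' 2uiiiicci0110hyl7yzXJTKn1<#/ 2u>'

Pattern: a word boundary (`\b`, zero-width); then one or more of a non-word character, then the literal '2u' (captured as 'id'); then 3 to 6 of the literal 'i', then one or more of any character, then one or more of any character; then one or more of a digit (lazy), then optionally a literal 'h'; then the literal 'l7y' repeated 2 times, then optionally one of [zp], then zero or more of a word character.
Matches: at [26:49] → '#/ 2uiiiio 3hl7yl7yzics'.
The replacement refers to a captured group, so each match is rewritten using its own captured text.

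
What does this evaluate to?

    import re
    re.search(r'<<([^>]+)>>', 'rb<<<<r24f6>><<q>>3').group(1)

'<<r24f6'

The match spans [2:13] → '<<<<r24f6>>'.
Captured: group 1 = '<<r24f6'.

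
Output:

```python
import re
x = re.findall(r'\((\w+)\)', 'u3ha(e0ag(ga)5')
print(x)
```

Matches: at [9:13] match '(ga)', group 1 = 'ga'.
Because there's exactly one group, `findall` drops the full match and keeps group 1 from the one hit.

['ga']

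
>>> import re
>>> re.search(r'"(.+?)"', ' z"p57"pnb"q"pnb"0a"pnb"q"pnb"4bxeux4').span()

(2, 7)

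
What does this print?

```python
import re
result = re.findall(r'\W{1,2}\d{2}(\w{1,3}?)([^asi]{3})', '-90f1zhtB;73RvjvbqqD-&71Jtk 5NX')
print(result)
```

[('f', '1zh'), ('R', 'vjv'), ('J', 'tk ')]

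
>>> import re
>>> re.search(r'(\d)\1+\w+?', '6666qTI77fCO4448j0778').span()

(0, 5)

A backreference is literal: `\1` must see the identical characters the first group matched.
`re.search` tries every starting position until one works.
The match spans [0:5] → '6666q'.
Captured: group 1 = '6'.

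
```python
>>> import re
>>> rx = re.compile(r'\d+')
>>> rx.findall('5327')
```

Pattern: one or more of a digit.
With no groups in the pattern, `findall` gives back each whole match — 1 here.

['5327']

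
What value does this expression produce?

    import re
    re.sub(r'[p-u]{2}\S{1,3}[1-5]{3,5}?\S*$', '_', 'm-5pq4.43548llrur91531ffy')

This matches exactly 2 of a character in [p-u], then 1 to 3 of a non-whitespace character, then 3 to 5 of a character in [1-5] (lazy); then zero or more of a non-whitespace character; then anchored at the end.
Matches: at [3:25] → 'pq4.43548llrur91531ffy'.
Every occurrence is swapped for '_'.

'm-5_'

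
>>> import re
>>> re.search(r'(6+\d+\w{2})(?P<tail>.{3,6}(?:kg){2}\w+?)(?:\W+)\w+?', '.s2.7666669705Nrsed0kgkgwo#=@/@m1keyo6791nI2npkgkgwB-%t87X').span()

The pattern matches one or more of the literal '6', then one or more of a digit, then exactly 2 of a word character (captured); then 3 to 6 of any character, then the literal 'kg' repeated 2 times, then one or more of a word character (lazy) (captured as 'tail'); then one or more of a non-word character (non-capturing group); then one or more of a word character (lazy).
Lazy quantifiers expand one character at a time until the remainder of the pattern can match.
Unlike `match`, `search` isn't anchored — it looks for the pattern anywhere in the string.
The match spans [5:32] → '666669705Nrsed0kgkgwo#=@/@m'.
Captured: group 1 = '666669705Nr', group 2 = 'sed0kgkgwo'.

(5, 32)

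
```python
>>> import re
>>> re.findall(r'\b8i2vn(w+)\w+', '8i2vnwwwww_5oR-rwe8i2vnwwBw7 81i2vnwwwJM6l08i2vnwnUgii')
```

['wwwww']

The pattern matches a word boundary (`\b`, zero-width); then the literal '8i', then the literal '2vn'; then one or more of a literal 'w' (captured); then one or more of a word character.
Walking the string: at [0:14] match '8i2vnwwwww_5oR', group 1 = 'wwwww'.
`findall` collects group 1 from the one match (1 total).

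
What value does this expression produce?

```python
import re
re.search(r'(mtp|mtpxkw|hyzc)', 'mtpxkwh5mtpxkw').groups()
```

('mtp',)

`|` is ordered: at each position the engine commits to the first alternative that works.
`re.search` scans for the first position where the pattern succeeds.
The match spans [0:3] → 'mtp'.
Captured: group 1 = 'mtp'.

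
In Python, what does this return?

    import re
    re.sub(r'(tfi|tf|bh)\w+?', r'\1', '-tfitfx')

'-tfifx'

Alternation isn't longest-match — the leftmost alternative that fits at this position is chosen.
Matches: at [1:5] → 'tfit'.
The replacement refers to a captured group, so each match is rewritten using its own captured text.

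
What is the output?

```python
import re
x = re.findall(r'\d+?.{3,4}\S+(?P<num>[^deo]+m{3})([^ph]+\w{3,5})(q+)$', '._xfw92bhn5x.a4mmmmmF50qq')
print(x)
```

`findall` packs the 3 group values into a tuple for every match.

[('mmmm', 'F50q', 'q')]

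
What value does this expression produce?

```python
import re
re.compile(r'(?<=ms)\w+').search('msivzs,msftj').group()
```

'ivzs'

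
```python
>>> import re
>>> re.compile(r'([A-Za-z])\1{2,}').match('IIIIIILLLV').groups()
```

After group 1 captures some text, `\1` only succeeds where that same text appears again.
`re.match` won't scan ahead — the pattern has to work from the very first character.
The match spans [0:6] → 'IIIIII'.
Captured: group 1 = 'I'.

('I',)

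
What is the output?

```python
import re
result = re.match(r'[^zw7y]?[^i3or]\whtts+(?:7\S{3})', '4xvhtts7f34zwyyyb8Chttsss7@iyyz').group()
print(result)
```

4xvhtts7f34

Pattern: optionally any character except [zw7y], then any character except [i3or]; then a word character, then the literal 'htt', then one or more of a literal 's'; then a literal '7', then exactly 3 of a non-whitespace character (non-capturing group).
With `match`, the pattern is implicitly anchored at the beginning.
The match spans [0:11] → '4xvhtts7f34'.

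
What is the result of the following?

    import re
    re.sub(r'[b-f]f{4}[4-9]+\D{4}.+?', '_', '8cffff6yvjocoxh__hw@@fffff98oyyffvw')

'8_oxh__hw@@_vw'

A `+?`/`*?`/`{m,n}?` starts at its minimum and grows only as far as needed for what follows to match.
Every occurrence is swapped for '_'.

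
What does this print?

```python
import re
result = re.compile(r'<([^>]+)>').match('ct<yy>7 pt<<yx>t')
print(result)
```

None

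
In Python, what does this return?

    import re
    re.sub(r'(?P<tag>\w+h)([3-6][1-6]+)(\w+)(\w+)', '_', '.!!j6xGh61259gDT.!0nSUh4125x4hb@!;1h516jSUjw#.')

'.!!_.!_@!;_#.'

This matches one or more of a word character, then the literal 'h' (captured as 'tag'); then a character in [3-6], then one or more of a character in [1-6] (captured); then one or more of a word character (captured); then one or more of a word character (captured).
Matches: at [3:16] → 'j6xGh61259gDT'; at [18:31] → '0nSUh4125x4hb'; at [34:44] → '1h516jSUjw'.
Every occurrence is swapped for '_'.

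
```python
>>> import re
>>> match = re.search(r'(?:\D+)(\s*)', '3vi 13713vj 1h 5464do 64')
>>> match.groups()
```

('',)

The pattern matches one or more of a non-digit (non-capturing group); then zero or more of whitespace (captured).
`re.search` scans for the first position where the pattern succeeds.
The match spans [1:4] → 'vi '.
Captured: group 1 = ''.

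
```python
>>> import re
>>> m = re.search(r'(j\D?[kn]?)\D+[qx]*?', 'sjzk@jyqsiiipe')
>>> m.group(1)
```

'jzk'

The match spans [1:14] → 'jzk@jyqsiiipe'.
Captured: group 1 = 'jzk'.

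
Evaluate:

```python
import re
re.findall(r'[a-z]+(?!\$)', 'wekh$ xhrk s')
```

['wek', 'xhrk', 's']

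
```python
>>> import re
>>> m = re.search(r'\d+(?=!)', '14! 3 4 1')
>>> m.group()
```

'14'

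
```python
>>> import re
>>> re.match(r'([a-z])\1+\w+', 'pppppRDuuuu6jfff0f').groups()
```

The match spans [0:18] → 'pppppRDuuuu6jfff0f'.
Captured: group 1 = 'p'.

('p',)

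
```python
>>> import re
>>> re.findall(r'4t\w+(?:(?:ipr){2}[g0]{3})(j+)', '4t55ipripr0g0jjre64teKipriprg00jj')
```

['jj']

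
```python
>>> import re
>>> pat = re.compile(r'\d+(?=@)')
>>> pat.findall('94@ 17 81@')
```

['94', '81']

Lookahead/lookbehind check context without consuming it, so the matched span excludes the asserted characters.
Walking the string: at [0:2] → '94'; at [7:9] → '81'.
With no groups in the pattern, `findall` gives back each whole match — 2 here.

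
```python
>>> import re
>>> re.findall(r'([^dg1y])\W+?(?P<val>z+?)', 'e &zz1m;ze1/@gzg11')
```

The `?` after the quantifier makes it lazy — it takes as little as possible before letting the rest of the pattern try.
2 groups means each result is a tuple of 2 captured strings — 2 here.

[('e', 'z'), ('m', 'z')]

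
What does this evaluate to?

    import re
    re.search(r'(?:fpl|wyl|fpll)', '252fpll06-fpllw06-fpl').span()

(3, 6)

Branches in `(...|...)` are attempted left-to-right; the first branch that allows the whole pattern to succeed is taken.
`search` walks the string left to right and returns the first match it finds.
The match spans [3:6] → 'fpl'.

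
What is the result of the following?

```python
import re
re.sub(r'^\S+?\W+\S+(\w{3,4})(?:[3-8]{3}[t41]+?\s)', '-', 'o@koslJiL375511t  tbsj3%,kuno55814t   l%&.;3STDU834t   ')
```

Every occurrence is swapped for '-'.

'- tbsj3%,kuno55814t   l%&.;3STDU834t   '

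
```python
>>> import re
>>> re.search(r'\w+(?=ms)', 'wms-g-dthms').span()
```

Lookahead/lookbehind check context without consuming it, so the matched span excludes the asserted characters.
The match spans [0:1] → 'w'.

(0, 1)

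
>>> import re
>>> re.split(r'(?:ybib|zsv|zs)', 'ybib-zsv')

Branches in `(...|...)` are attempted left-to-right; the first branch that allows the whole pattern to succeed is taken.
Matches to split on: at [0:4] → 'ybib'; at [5:8] → 'zsv'.
Each match becomes a cut point; 3 segments remain.

['', '-', '']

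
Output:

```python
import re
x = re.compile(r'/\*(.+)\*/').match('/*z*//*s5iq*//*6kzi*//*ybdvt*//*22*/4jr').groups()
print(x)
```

`re.match` only tries the pattern at the start of the string.
The match spans [0:36] → '/*z*//*s5iq*//*6kzi*//*ybdvt*//*22*/'.
Captured: group 1 = 'z*//*s5iq*//*6kzi*//*ybdvt*//*22'.

('z*//*s5iq*//*6kzi*//*ybdvt*//*22',)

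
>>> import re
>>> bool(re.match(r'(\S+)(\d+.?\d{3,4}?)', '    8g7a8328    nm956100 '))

Pattern: one or more of a non-whitespace character (captured); then one or more of a digit, then optionally any character, then 3 to 4 of a digit (lazy) (captured).
With `match`, the pattern is implicitly anchored at the beginning.
Here position 0 doesn't satisfy it, so the call returns None, and `bool(None)` is False.

False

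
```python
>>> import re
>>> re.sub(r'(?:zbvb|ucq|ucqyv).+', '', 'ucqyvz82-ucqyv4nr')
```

Matches: at [0:17] → 'ucqyvz82-ucqyv4nr'.
Every occurrence is swapped for ''.

''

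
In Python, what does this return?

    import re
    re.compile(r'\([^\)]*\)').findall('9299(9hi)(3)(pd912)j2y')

['(9hi)', '(3)', '(pd912)']

Scanning left to right: at [4:9] → '(9hi)'; at [9:12] → '(3)'; at [12:19] → '(pd912)'.
No capturing groups, so `findall` returns the 3 full match strings.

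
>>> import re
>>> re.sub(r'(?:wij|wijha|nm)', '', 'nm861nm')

Matches: at [0:2] → 'nm'; at [5:7] → 'nm'.
`sub` substitutes '' at each match site.

'861'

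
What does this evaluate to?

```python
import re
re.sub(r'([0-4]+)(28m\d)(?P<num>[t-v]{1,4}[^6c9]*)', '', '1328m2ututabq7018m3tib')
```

''

This matches one or more of a character in [0-4] (captured); then the literal '28m', then a digit (captured); then 1 to 4 of a character in [t-v], then zero or more of any character except [6c9] (captured as 'num').
Matches: at [0:22] → '1328m2ututabq7018m3tib'.
Every occurrence is swapped for ''.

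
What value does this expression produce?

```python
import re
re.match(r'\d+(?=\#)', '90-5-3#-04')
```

`match` is anchored at position 0; if the pattern doesn't fit there, it returns None.
Here the string doesn't start with a match, so the call returns None.

None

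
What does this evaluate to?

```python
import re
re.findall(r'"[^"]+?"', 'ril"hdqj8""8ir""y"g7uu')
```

Scanning left to right: at [3:10] → '"hdqj8"'; at [10:15] → '"8ir"'; at [15:18] → '"y"'.
With no groups in the pattern, `findall` gives back each whole match — 3 here.

['"hdqj8"', '"8ir"', '"y"']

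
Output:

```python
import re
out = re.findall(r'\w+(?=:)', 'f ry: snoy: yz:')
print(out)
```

['ry', 'snoy', 'yz']

The lookaround is zero-width — it requires the adjacent text to match without consuming it, so the asserted text isn't part of the match.
With no groups in the pattern, `findall` gives back each whole match — 3 here.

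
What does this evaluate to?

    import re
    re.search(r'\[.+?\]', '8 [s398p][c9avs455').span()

(2, 9)

The match spans [2:9] → '[s398p]'.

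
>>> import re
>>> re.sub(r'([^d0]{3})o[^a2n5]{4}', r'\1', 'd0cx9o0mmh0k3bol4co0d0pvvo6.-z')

Each match is replaced using the text its own group 1 captured.

'd0cx90k3b0d0pvv'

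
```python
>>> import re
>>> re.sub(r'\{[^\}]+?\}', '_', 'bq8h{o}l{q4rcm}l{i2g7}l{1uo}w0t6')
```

'bq8h_l_l_l_w0t6'

`sub` substitutes '_' at each match site.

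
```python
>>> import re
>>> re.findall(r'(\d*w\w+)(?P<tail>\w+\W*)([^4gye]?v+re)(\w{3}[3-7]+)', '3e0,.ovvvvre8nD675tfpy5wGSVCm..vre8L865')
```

This matches zero or more of a digit, then the literal 'w', then one or more of a word character (captured); then one or more of a word character, then zero or more of a non-word character (captured as 'tail'); then optionally any character except [4gye], then one or more of the literal 'v', then the literal 're' (captured); then exactly 3 of a word character, then one or more of a character in [3-7] (captured).
Walking the string: at [22:39] match '5wGSVCm..vre8L865', groups = ('5wGSVC', 'm..', 'vre', '8L865').
`findall` packs the 4 group values into a tuple for every match.

[('5wGSVC', 'm..', 'vre', '8L865')]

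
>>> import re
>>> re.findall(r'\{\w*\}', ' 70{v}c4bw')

No capturing groups, so `findall` returns the 1 full match string.

['{v}']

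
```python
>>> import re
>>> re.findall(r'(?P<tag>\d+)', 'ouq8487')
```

The pattern matches one or more of a digit (captured as 'tag').
Walking the string: at [3:7] match '8487', group 1 = '8487'.
Because there's exactly one group, `findall` drops the full match and keeps group 1 from the one hit.

['8487']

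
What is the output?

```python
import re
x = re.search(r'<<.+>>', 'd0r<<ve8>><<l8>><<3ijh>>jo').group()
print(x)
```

<<ve8>><<l8>><<3ijh>>

`search` walks the string left to right and returns the first match it finds.
The match spans [3:24] → '<<ve8>><<l8>><<3ijh>>'.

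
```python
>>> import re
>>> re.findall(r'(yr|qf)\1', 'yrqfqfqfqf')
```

`\1` is not a pattern — it's the concrete string captured by group 1, re-applied verbatim.
One capturing group, so `findall` returns just the captured substring from each match — 2 in all.

['qf', 'qf']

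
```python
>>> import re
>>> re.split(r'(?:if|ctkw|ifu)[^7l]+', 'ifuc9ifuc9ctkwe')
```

['', '']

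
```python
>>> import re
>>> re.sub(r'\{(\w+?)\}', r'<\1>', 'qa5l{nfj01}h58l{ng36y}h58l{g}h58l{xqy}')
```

'qa5l<nfj01>h58l<ng36y>h58l<g>h58l<xqy>'

The replacement refers to a captured group, so each match is rewritten using its own captured text.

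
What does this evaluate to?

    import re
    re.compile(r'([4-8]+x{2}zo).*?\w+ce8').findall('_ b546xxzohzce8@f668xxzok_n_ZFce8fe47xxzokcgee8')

['546xxzo', '668xxzo']

This matches one or more of a character in [4-8], then exactly 2 of a literal 'x', then the literal 'zo' (captured); then zero or more of any character (lazy), then one or more of a word character, then the literal 'ce8'.
Because the quantifier is non-greedy, it stops expanding at the earliest point where the rest of the pattern can succeed.
Matches: at [3:15] match '546xxzohzce8', group 1 = '546xxzo'; at [17:33] match '668xxzok_n_ZFce8', group 1 = '668xxzo'.
With a single group, `findall` returns only what that group captured — 2 items.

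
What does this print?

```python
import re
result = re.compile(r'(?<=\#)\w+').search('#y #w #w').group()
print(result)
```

Lookahead/lookbehind check context without consuming it, so the matched span excludes the asserted characters.
`re.search` tries every starting position until one works.
The match spans [1:2] → 'y'.

y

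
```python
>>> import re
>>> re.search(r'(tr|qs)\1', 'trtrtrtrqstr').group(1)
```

'tr'

`\1` has to match the exact text group 1 already captured.
`re.search` tries every starting position until one works.
The match spans [0:4] → 'trtr'.
Captured: group 1 = 'tr'.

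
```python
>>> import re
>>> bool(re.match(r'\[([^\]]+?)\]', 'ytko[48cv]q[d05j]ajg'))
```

False

`re.match` won't scan ahead — the pattern has to work from the very first character.
Here the pattern fails at index 0, so the call returns None, and `bool(None)` is False.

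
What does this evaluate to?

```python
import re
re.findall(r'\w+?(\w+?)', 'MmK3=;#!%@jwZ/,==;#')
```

['m', '3', 'w']

The pattern matches one or more of a word character (lazy); then one or more of a word character (lazy) (captured).
Walking the string: at [0:2] match 'Mm', group 1 = 'm'; at [2:4] match 'K3', group 1 = '3'; at [10:12] match 'jw', group 1 = 'w'.
`findall` collects group 1 from each match (3 total).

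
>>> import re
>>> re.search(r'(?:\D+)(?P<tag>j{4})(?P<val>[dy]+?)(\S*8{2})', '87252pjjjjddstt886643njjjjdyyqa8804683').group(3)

'dstt886643njjjjdyyqa88'

The pattern matches one or more of a non-digit (non-capturing group); then exactly 4 of a literal 'j' (captured as 'tag'); then one or more of one of [dy] (lazy) (captured as 'val'); then zero or more of a non-whitespace character, then exactly 2 of a literal '8' (captured).
Unlike `match`, `search` isn't anchored — it looks for the pattern anywhere in the string.
The match spans [5:33] → 'pjjjjddstt886643njjjjdyyqa88'.
Captured: group 1 = 'jjjj', group 2 = 'd', group 3 = 'dstt886643njjjjdyyqa88'.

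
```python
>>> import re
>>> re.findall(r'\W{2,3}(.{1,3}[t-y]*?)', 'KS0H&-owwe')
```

['oww']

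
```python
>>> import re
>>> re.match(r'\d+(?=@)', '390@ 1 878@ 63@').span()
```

(0, 3)

The lookaround is zero-width — it requires the adjacent text to match without consuming it, so the asserted text isn't part of the match.
`re.match` won't scan ahead — the pattern has to work from the very first character.
The match spans [0:3] → '390'.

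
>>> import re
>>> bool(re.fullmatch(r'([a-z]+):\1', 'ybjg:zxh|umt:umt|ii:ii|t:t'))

False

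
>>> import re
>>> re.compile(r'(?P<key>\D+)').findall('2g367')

['g']

This matches one or more of a non-digit (captured as 'key').
Matches: at [1:2] match 'g', group 1 = 'g'.
`findall` collects group 1 from the one match (1 total).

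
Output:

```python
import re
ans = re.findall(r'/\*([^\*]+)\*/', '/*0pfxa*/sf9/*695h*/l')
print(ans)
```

Matches: at [0:9] match '/*0pfxa*/', group 1 = '0pfxa'; at [12:20] match '/*695h*/', group 1 = '695h'.
Because there's exactly one group, `findall` drops the full match and keeps group 1 from each hit.

['0pfxa', '695h']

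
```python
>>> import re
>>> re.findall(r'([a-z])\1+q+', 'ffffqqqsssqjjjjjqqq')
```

['f', 's', 'j']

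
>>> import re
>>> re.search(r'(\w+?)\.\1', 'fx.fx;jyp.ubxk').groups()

('fx',)

The backreference `\1` re-matches whatever the first group consumed, character for character.
Unlike `match`, `search` isn't anchored — it looks for the pattern anywhere in the string.
The match spans [0:5] → 'fx.fx'.
Captured: group 1 = 'fx'.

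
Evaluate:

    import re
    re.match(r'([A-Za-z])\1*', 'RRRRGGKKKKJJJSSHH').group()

'RRRR'

`match` is anchored at position 0; if the pattern doesn't fit there, it returns None.
The match spans [0:4] → 'RRRR'.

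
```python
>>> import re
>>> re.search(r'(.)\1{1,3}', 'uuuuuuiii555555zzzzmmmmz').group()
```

'uuuu'

After group 1 captures some text, `\1` only succeeds where that same text appears again.
`search` walks the string left to right and returns the first match it finds.
The match spans [0:4] → 'uuuu'.
Captured: group 1 = 'u'.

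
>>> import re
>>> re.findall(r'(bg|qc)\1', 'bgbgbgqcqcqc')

A backreference is literal: `\1` must see the identical characters the first group matched.
`findall` collects group 1 from each match (2 total).

['bg', 'qc']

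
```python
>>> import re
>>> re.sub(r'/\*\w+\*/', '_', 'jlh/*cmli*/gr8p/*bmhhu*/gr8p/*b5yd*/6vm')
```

Every occurrence is swapped for '_'.

'jlh_gr8p_gr8p_6vm'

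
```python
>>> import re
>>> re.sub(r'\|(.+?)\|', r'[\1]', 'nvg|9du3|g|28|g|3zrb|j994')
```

The replacement refers to a captured group, so each match is rewritten using its own captured text.

'nvg[9du3]g[28]g[3zrb]j994'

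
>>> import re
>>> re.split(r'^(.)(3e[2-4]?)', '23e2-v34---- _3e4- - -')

The pattern matches anchored at the start of the string; then any character (captured); then the literal '3e', then optionally a character in [2-4] (captured).
With a capturing group present, the delimiter's captured portion is kept in the result list.

['', '2', '3e2', '-v34---- _3e4- - -']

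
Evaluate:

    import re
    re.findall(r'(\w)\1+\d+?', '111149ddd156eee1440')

After group 1 captures some text, `\1` only succeeds where that same text appears again.
Walking the string: at [0:5] match '11114', group 1 = '1'; at [6:10] match 'ddd1', group 1 = 'd'; at [12:16] match 'eee1', group 1 = 'e'; at [16:19] match '440', group 1 = '4'.
Because there's exactly one group, `findall` drops the full match and keeps group 1 from each hit.

['1', 'd', 'e', '4']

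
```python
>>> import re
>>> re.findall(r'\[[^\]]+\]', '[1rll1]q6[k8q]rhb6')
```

With no groups in the pattern, `findall` gives back each whole match — 2 here.

['[1rll1]', '[k8q]']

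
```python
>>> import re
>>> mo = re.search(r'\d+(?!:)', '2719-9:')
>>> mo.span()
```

(0, 4)

`(?!…)`/`(?<!…)` only lets a position through if the neighbouring text does NOT match; no characters are consumed.
`re.search` tries every starting position until one works.
The match spans [0:4] → '2719'.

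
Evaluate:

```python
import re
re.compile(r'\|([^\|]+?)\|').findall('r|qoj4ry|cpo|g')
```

['qoj4ry']

With a single group, `findall` returns only what that group captured — 1 item.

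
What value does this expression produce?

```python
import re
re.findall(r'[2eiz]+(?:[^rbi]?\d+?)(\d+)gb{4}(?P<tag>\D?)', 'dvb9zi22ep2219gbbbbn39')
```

[('219', 'n')]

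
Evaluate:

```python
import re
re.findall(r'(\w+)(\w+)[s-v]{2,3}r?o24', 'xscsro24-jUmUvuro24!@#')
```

[('jUm', 'U')]

With 2 capturing groups, `findall` returns a 2-tuple per match.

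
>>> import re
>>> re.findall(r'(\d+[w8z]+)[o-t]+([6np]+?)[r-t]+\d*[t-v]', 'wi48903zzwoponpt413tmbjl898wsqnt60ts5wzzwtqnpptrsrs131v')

This matches one or more of a digit, then one or more of one of [w8z] (captured); then one or more of a character in [o-t]; then one or more of one of [6np] (lazy) (captured); then one or more of a character in [r-t], then zero or more of a digit, then a character in [t-v].
Scanning left to right: at [2:20] match '48903zzwoponpt413t', groups = ('48903zzw', 'np'); at [24:35] match '898wsqnt60t', groups = ('898w', 'n'); at [36:55] match '5wzzwtqnpptrsrs131v', groups = ('5wzzw', 'npp').
With 2 capturing groups, `findall` returns a 2-tuple per match.

[('48903zzw', 'np'), ('898w', 'n'), ('5wzzw', 'npp')]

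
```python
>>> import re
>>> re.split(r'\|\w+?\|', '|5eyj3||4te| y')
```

['', '', ' y']

Matches to split on: at [0:7] → '|5eyj3|'; at [7:12] → '|4te|'.
Splitting on the pattern gives 3 pieces.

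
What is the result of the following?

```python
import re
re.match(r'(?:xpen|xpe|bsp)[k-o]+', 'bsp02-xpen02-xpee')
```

None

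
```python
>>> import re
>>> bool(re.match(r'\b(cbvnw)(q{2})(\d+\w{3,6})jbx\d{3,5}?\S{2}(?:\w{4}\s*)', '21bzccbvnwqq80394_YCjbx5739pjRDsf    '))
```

Pattern: a word boundary (`\b`, zero-width); then the literal 'cb', then a literal 'v', then the literal 'nw' (captured); then exactly 2 of a literal 'q' (captured); then one or more of a digit, then 3 to 6 of a word character (captured); then the literal 'jbx', then 3 to 5 of a digit (lazy), then exactly 2 of a non-whitespace character; then exactly 4 of a word character, then zero or more of whitespace (non-capturing group).
`re.match` only tries the pattern at the start of the string.
Here the string doesn't start with a match, so the call returns None, and `bool(None)` is False.

False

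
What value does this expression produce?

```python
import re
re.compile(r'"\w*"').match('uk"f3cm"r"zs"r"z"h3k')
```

None

`match` is anchored at position 0; if the pattern doesn't fit there, it returns None.
Here the pattern fails at index 0, so the call returns None.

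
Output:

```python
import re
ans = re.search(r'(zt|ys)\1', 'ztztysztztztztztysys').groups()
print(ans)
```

The backreference `\1` re-matches whatever the first group consumed, character for character.
`re.search` scans for the first position where the pattern succeeds.
The match spans [0:4] → 'ztzt'.
Captured: group 1 = 'zt'.

('zt',)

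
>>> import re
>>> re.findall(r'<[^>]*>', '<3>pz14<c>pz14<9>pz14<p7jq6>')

Matches: at [0:3] → '<3>'; at [7:10] → '<c>'; at [14:17] → '<9>'; at [21:28] → '<p7jq6>'.
With no groups in the pattern, `findall` gives back each whole match — 4 here.

['<3>', '<c>', '<9>', '<p7jq6>']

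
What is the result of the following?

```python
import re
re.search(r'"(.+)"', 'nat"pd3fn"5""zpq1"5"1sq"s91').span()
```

(3, 24)

`re.search` scans for the first position where the pattern succeeds.
The match spans [3:24] → '"pd3fn"5""zpq1"5"1sq"'.
Captured: group 1 = 'pd3fn"5""zpq1"5"1sq'.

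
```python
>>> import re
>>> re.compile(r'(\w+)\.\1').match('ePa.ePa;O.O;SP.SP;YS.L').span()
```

(0, 7)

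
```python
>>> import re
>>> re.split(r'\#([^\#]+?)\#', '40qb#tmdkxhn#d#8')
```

['40qb', 'tmdkxhn', 'd#8']

Matches to split on: at [4:13] → '#tmdkxhn#'.
Because the pattern has a capturing group, `split` also inserts each captured text between the pieces.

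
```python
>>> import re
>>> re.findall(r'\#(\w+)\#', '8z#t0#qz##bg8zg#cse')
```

['t0', 'bg8zg']

With a single group, `findall` returns only what that group captured — 2 items.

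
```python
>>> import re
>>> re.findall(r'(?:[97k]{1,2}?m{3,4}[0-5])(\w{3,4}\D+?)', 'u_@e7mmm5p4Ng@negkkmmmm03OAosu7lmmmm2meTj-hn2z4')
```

['p4Ng@', '3OAos']

Lazy quantifiers expand one character at a time until the remainder of the pattern can match.
With a single group, `findall` returns only what that group captured — 2 items.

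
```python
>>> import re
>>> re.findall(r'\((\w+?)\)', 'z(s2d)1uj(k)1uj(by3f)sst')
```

One capturing group, so `findall` returns just the captured substring from each match — 3 in all.

['s2d', 'k', 'by3f']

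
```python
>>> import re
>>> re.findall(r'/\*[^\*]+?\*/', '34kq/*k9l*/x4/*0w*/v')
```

Walking the string: at [4:11] → '/*k9l*/'; at [13:19] → '/*0w*/'.
Since nothing is captured, `findall` lists the 2 matched substrings directly.

['/*k9l*/', '/*0w*/']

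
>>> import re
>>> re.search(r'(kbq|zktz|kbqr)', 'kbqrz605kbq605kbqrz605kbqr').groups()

('kbq',)

The regex engine tests alternatives in the order written; an earlier branch that matches wins even if a later one would match more.
`re.search` tries every starting position until one works.
The match spans [0:3] → 'kbq'.
Captured: group 1 = 'kbq'.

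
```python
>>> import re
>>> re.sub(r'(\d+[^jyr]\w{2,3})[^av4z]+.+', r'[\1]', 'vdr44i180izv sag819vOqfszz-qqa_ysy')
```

The replacement refers to a captured group, so each match is rewritten using its own captured text.

'vdr[44i180]'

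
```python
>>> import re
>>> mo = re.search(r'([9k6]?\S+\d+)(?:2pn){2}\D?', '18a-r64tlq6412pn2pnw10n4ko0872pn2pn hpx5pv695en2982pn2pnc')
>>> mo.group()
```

'18a-r64tlq6412pn2pnw10n4ko0872pn2pn '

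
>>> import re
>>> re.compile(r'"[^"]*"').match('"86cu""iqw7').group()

With `match`, the pattern is implicitly anchored at the beginning.
The match spans [0:6] → '"86cu"'.

'"86cu"'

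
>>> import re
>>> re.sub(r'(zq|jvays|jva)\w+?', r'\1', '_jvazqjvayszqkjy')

Branches in `(...|...)` are attempted left-to-right; the first branch that allows the whole pattern to succeed is taken.
The replacement refers to a captured group, so each match is rewritten using its own captured text.

'_jvaqjvaysqkjy'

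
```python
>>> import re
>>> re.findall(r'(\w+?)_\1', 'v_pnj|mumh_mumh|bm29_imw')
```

['mumh']

A backreference is literal: `\1` must see the identical characters the first group matched.
Matches: at [6:15] match 'mumh_mumh', group 1 = 'mumh'.
`findall` collects group 1 from the one match (1 total).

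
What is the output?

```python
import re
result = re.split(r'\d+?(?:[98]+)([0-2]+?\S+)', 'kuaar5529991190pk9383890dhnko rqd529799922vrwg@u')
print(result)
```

['kuaar', '1190pk9383890dhnko', ' rqd', '22vrwg@u', '']

Pattern: one or more of a digit (lazy); then one or more of one of [98] (non-capturing group); then one or more of a character in [0-2] (lazy), then one or more of a non-whitespace character (captured).
Matches to split on: at [5:29] → '5529991190pk9383890dhnko'; at [33:48] → '529799922vrwg@u'.
Because the pattern has a capturing group, `split` also inserts each captured text between the pieces.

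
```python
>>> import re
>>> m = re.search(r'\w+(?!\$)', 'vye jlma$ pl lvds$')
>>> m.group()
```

'vye'

The negative lookaround is zero-width — it rules out positions where the adjacent text would match, without consuming anything.
`re.search` tries every starting position until one works.
The match spans [0:3] → 'vye'.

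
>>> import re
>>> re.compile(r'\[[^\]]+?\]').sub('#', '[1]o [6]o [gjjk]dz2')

'#o #o #dz2'

Matches: at [0:3] → '[1]'; at [5:8] → '[6]'; at [10:16] → '[gjjk]'.
Every occurrence is swapped for '#'.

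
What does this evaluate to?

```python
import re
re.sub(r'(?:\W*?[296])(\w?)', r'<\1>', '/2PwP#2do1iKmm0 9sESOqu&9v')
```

This matches zero or more of a non-word character (lazy), then one of [296] (non-capturing group); then optionally a word character (captured).
Matches: at [0:3] → '/2P'; at [5:8] → '#2d'; at [15:18] → ' 9s'; at [23:26] → '&9v'.
`\1` in the replacement pulls in group 1's text for each match.

'<P>wP<d>o1iKmm0<s>ESOqu<v>'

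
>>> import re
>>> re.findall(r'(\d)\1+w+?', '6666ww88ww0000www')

['6', '8', '0']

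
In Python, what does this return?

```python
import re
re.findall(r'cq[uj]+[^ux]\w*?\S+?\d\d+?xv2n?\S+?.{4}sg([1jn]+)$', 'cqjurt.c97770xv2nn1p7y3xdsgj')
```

['j']

Because there's exactly one group, `findall` drops the full match and keeps group 1 from the one hit.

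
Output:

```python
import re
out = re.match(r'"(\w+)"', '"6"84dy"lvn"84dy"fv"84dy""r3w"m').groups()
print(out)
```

The match spans [0:3] → '"6"'.
Captured: group 1 = '6'.

('6',)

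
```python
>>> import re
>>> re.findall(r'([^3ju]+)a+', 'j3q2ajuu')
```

The pattern matches one or more of any character except [3ju] (captured); then one or more of a literal 'a'.
One capturing group, so `findall` returns just the captured substring from the one match — 1 in all.

['q2']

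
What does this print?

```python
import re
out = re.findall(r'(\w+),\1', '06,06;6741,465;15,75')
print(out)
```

After group 1 captures some text, `\1` only succeeds where that same text appears again.
One capturing group, so `findall` returns just the captured substring from the one match — 1 in all.

['06']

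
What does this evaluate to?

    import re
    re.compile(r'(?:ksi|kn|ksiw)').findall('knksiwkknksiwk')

`|` is ordered: at each position the engine commits to the first alternative that works.
Scanning left to right: at [0:2] → 'kn'; at [2:5] → 'ksi'; at [7:9] → 'kn'; at [9:12] → 'ksi'.
With no groups in the pattern, `findall` gives back each whole match — 4 here.

['kn', 'ksi', 'kn', 'ksi']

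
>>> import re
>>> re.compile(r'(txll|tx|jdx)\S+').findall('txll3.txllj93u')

['txll']

`|` is ordered: at each position the engine commits to the first alternative that works.
Matches: at [0:14] match 'txll3.txllj93u', group 1 = 'txll'.
`findall` collects group 1 from the one match (1 total).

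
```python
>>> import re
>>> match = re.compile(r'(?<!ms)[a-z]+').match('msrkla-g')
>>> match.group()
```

'msrkla'

With `match`, the pattern is implicitly anchored at the beginning.
The match spans [0:6] → 'msrkla'.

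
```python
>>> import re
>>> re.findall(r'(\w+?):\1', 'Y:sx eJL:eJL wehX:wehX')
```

['eJL', 'wehX']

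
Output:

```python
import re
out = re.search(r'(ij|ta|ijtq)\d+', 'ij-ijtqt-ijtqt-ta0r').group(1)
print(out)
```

ta

`re.search` tries every starting position until one works.
The match spans [15:18] → 'ta0'.
Captured: group 1 = 'ta'.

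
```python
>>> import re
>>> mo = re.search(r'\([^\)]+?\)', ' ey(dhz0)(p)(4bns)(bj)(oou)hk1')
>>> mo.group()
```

`search` walks the string left to right and returns the first match it finds.
The match spans [3:9] → '(dhz0)'.

'(dhz0)'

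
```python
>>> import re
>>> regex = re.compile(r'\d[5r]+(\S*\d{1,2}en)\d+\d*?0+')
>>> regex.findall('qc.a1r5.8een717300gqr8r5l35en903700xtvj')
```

Pattern: a digit, then one or more of one of [5r]; then zero or more of a non-whitespace character, then 1 to 2 of a digit, then the literal 'en' (captured); then one or more of a digit, then zero or more of a digit (lazy), then one or more of a literal '0'.
Walking the string: at [4:35] match '1r5.8een717300gqr8r5l35en903700', group 1 = '.8een717300gqr8r5l35en'.
Because there's exactly one group, `findall` drops the full match and keeps group 1 from the one hit.

['.8een717300gqr8r5l35en']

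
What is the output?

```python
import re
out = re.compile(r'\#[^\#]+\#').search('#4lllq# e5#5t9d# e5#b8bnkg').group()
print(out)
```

#4lllq#

`re.search` scans for the first position where the pattern succeeds.
The match spans [0:7] → '#4lllq#'.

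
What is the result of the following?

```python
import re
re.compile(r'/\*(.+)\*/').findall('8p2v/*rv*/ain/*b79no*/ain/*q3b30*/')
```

Because there's exactly one group, `findall` drops the full match and keeps group 1 from the one hit.

['rv*/ain/*b79no*/ain/*q3b30']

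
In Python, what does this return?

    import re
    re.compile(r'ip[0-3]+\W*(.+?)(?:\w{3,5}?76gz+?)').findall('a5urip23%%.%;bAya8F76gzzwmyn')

['b']

This matches the literal 'ip', then one or more of a character in [0-3], then zero or more of a non-word character; then one or more of any character (lazy) (captured); then 3 to 5 of a word character (lazy), then the literal '76g', then one or more of a literal 'z' (lazy) (non-capturing group).
A `+?`/`*?`/`{m,n}?` starts at its minimum and grows only as far as needed for what follows to match.
Matches: at [4:23] match 'ip23%%.%;bAya8F76gz', group 1 = 'b'.
One capturing group, so `findall` returns just the captured substring from the one match — 1 in all.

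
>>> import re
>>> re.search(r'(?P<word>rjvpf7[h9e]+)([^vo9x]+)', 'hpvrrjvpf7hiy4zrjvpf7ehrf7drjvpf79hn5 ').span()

(4, 17)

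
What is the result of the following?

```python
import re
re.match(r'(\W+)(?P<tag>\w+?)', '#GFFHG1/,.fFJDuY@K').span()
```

(0, 2)

This matches one or more of a non-word character (captured); then one or more of a word character (lazy) (captured as 'tag').
Because the quantifier is non-greedy, it stops expanding at the earliest point where the rest of the pattern can succeed.
`match` is anchored at position 0; if the pattern doesn't fit there, it returns None.
The match spans [0:2] → '#G'.
Captured: group 1 = '#', group 2 = 'G'.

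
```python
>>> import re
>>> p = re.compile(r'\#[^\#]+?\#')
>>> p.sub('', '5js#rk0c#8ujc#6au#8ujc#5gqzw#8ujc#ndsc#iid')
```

'5js8ujc8ujc8ujciid'

Matches: at [3:9] → '#rk0c#'; at [13:18] → '#6au#'; at [22:29] → '#5gqzw#'; at [33:39] → '#ndsc#'.
`sub` substitutes '' at each match site.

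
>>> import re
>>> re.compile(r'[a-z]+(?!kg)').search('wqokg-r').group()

'wqokg'

`(?!…)`/`(?<!…)` only lets a position through if the neighbouring text does NOT match; no characters are consumed.
The match spans [0:5] → 'wqokg'.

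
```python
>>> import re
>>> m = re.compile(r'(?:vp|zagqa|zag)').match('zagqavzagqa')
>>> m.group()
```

'zagqa'

With `match`, the pattern is implicitly anchored at the beginning.
The match spans [0:5] → 'zagqa'.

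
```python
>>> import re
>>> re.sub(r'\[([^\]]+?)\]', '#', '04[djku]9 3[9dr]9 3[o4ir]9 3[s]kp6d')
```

`sub` substitutes '#' at each match site.

'04#9 3#9 3#9 3#kp6d'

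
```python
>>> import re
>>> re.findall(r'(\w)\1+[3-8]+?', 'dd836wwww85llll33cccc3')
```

The backreference `\1` re-matches whatever the first group consumed, character for character.
One capturing group, so `findall` returns just the captured substring from each match — 4 in all.

['d', 'w', 'l', 'c']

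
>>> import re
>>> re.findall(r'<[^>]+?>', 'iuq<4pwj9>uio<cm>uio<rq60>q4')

With no groups in the pattern, `findall` gives back each whole match — 3 here.

['<4pwj9>', '<cm>', '<rq60>']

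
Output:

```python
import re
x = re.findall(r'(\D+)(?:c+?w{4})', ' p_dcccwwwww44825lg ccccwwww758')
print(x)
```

[' p_dcc', 'lg ccc']

The pattern matches one or more of a non-digit (captured); then one or more of the literal 'c' (lazy), then exactly 4 of the literal 'w' (non-capturing group).
With a single group, `findall` returns only what that group captured — 2 items.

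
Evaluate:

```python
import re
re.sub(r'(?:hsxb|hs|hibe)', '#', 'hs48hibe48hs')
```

'#48#48#'

Matches: at [0:2] → 'hs'; at [4:8] → 'hibe'; at [10:12] → 'hs'.
Every occurrence is swapped for '#'.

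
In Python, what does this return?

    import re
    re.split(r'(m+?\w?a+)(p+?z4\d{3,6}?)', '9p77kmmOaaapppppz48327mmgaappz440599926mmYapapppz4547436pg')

Pattern: one or more of the literal 'm' (lazy), then optionally a word character, then one or more of a literal 'a' (captured); then one or more of the literal 'p' (lazy), then the literal 'z4', then 3 to 6 of a digit (lazy) (captured).
Because the quantifier is non-greedy, it stops expanding at the earliest point where the rest of the pattern can succeed.
Matches to split on: at [5:21] → 'mmOaaapppppz4832'; at [22:34] → 'mmgaappz4405'.
The group in the pattern means `split` returns the separators' captures alongside the pieces.

['9p77k', 'mmOaaa', 'pppppz4832', '7', 'mmgaa', 'ppz4405', '99926mmYapapppz4547436pg']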